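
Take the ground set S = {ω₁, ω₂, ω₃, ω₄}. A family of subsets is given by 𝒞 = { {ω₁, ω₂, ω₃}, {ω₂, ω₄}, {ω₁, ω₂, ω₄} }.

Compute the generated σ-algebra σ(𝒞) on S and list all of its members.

σ(𝒞) = { {}, {ω₁}, {ω₂}, {ω₃}, {ω₄}, {ω₁, ω₂}, {ω₁, ω₃}, {ω₁, ω₄}, {ω₂, ω₃}, {ω₂, ω₄}, {ω₃, ω₄}, {ω₁, ω₂, ω₃}, {ω₁, ω₂, ω₄}, {ω₁, ω₃, ω₄}, {ω₂, ω₃, ω₄}, S }

Trace:
Take S₀ = 𝒞 ∪ {∅, S} = { {}, {ω₂, ω₄}, {ω₁, ω₂, ω₃}, {ω₁, ω₂, ω₄}, S }.
Step 1: 3 new —
  {ω₃}  = S∖{ω₁, ω₂, ω₄}
  {ω₄}  = S∖{ω₁, ω₂, ω₃}
  {ω₁, ω₃}  = S∖{ω₂, ω₄}
  (now 8)
Step 2: +3 →
  {ω₃, ω₄}  = {ω₄} ∪ {ω₃}
  {ω₁, ω₃, ω₄}  = {ω₄} ∪ {ω₁, ω₃}
  {ω₂, ω₃, ω₄}  = {ω₃} ∪ {ω₂, ω₄}
  (now 11)
Step 3 adds 3:
  {ω₁}  = S∖{ω₂, ω₃, ω₄}
  {ω₂}  = S∖{ω₁, ω₃, ω₄}
  {ω₁, ω₂}  = S∖{ω₃, ω₄}
  (now 14)
Step 4. New:
  {ω₁, ω₄}  = {ω₄} ∪ {ω₁}
  {ω₂, ω₃}  = {ω₃} ∪ {ω₂}
  (now 16)
Step 5: stable.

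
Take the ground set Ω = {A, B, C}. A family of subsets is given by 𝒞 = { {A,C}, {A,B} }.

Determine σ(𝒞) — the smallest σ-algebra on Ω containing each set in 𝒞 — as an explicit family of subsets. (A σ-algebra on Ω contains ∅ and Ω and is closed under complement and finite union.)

Initial family (4 sets): { {}, {A,B}, {A,C}, Ω }.
Step 1 adds 2:
  {B}  = complement {A,C}
  {C}  = complement {A,B}
  (now 6)
Step 2: 1 new —
  {B,C}  = {C} ∪ {B}
  (now 7)
Step 3 adds 1:
  {A}  = complement {B,C}
  (now 8)
Step 4: closed — nothing new.

Hence σ(𝒞) has 8 members: { {}, {A}, {B}, {C}, {A,B}, {A,C}, {B,C}, Ω }.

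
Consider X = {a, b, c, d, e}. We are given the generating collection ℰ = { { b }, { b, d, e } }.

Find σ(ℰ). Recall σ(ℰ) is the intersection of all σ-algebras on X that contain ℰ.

Seed the family with ℰ together with ∅ and X: { ∅, { b }, { b, d, e }, X }.
Pass 1 adds 2:
  { a, c }  = X∖{ b, d, e }
  { a, c, d, e }  = X∖{ b }
Pass 2 (1 new):
  { a, b, c }  = { a, c } ∪ { b }
Pass 3 (1 new):
  { d, e }  = X∖{ a, b, c }
Pass 4: no new sets; the family is a σ-algebra.

|σ(ℰ)| = 8.  σ(ℰ) = { ∅, { b }, { a, c }, { d, e }, { a, b, c }, { b, d, e }, { a, c, d, e }, X }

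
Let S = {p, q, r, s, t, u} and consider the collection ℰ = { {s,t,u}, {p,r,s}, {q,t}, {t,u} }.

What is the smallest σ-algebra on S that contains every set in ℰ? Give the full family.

Answer: σ(ℰ) = { ∅, {q}, {s}, {t}, {u}, {p,r}, {q,s}, {q,t}, {q,u}, {s,t}, {s,u}, {t,u}, {p,q,r}, {p,r,s}, {p,r,t}, {p,r,u}, {q,s,t}, {q,s,u}, {q,t,u}, {s,t,u}, {p,q,r,s}, {p,q,r,t}, {p,q,r,u}, {p,r,s,t}, {p,r,s,u}, {p,r,t,u}, {q,s,t,u}, {p,q,r,s,t}, {p,q,r,s,u}, {p,q,r,t,u}, {p,r,s,t,u}, S }

Check:
Seed the family with ℰ together with ∅ and S: { ∅, {q,t}, {t,u}, {p,r,s}, {s,t,u}, S }.
Round 1: 7 new —
  {p,q,r}  = {s,t,u}ᶜ
  {q,t,u}  = {p,r,s}ᶜ
  {p,q,r,s}  = {t,u}ᶜ
  {p,r,s,u}  = {q,t}ᶜ
  {q,s,t,u}  = {q,t} ∪ {s,t,u}
  {p,q,r,s,t}  = {q,t} ∪ {p,r,s}
  {p,r,s,t,u}  = {p,r,s} ∪ {t,u}
Round 2: 6 new —
  {q}  = {p,r,s,t,u}ᶜ
  {u}  = {p,q,r,s,t}ᶜ
  {p,r}  = {q,s,t,u}ᶜ
  {p,q,r,t}  = {q,t} ∪ {p,q,r}
  {p,q,r,s,u}  = {p,q,r} ∪ {p,r,s,u}
  {p,q,r,t,u}  = {p,q,r} ∪ {t,u}
Round 3. New:
  {s}  = {p,q,r,t,u}ᶜ
  {t}  = {p,q,r,s,u}ᶜ
  {q,u}  = {q} ∪ {u}
  {s,u}  = {p,q,r,t}ᶜ
  {p,r,u}  = {p,r} ∪ {u}
  {p,q,r,u}  = {p,q,r} ∪ {u}
  {p,r,t,u}  = {t,u} ∪ {p,r}
Round 4: 6 new —
  {q,s}  = {p,r,t,u}ᶜ
  {s,t}  = {p,q,r,u}ᶜ
  {p,r,t}  = {t} ∪ {p,r}
  {q,s,t}  = {p,r,u}ᶜ
  {q,s,u}  = {q} ∪ {s,u}
  {p,r,s,t}  = {q,u}ᶜ
Round 5 adds nothing — fixpoint reached.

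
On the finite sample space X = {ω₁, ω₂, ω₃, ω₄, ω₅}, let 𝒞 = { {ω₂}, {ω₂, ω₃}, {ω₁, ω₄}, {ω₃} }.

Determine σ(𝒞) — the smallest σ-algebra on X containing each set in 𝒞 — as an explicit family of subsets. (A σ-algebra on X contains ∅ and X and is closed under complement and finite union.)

Seed the family with 𝒞 together with ∅ and X: { {}, {ω₂}, {ω₃}, {ω₁, ω₄}, {ω₂, ω₃}, X }.
Pass 1. New:
  {ω₁, ω₂, ω₄}  = {ω₁, ω₄} ∪ {ω₂}
  {ω₁, ω₃, ω₄}  = {ω₃} ∪ {ω₁, ω₄}
  {ω₁, ω₄, ω₅}  = X∖{ω₂, ω₃}
  {ω₂, ω₃, ω₅}  = X∖{ω₁, ω₄}
  {ω₁, ω₂, ω₃, ω₄}  = {ω₂, ω₃} ∪ {ω₁, ω₄}
  {ω₁, ω₂, ω₄, ω₅}  = X∖{ω₃}
  {ω₁, ω₃, ω₄, ω₅}  = X∖{ω₂}
  |family| = 13
Pass 2: 3 new —
  {ω₅}  = X∖{ω₁, ω₂, ω₃, ω₄}
  {ω₂, ω₅}  = X∖{ω₁, ω₃, ω₄}
  {ω₃, ω₅}  = X∖{ω₁, ω₂, ω₄}
  |family| = 16
After Pass 3 the family is unchanged; done.

Hence σ(𝒞) has 16 members: { {}, {ω₂}, {ω₃}, {ω₅}, {ω₁, ω₄}, {ω₂, ω₃}, {ω₂, ω₅}, {ω₃, ω₅}, {ω₁, ω₂, ω₄}, {ω₁, ω₃, ω₄}, {ω₁, ω₄, ω₅}, {ω₂, ω₃, ω₅}, {ω₁, ω₂, ω₃, ω₄}, {ω₁, ω₂, ω₄, ω₅}, {ω₁, ω₃, ω₄, ω₅}, X }.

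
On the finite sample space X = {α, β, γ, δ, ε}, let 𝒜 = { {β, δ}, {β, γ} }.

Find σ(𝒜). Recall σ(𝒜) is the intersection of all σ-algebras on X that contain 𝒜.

Answer: σ(𝒜) = { {}, {β}, {γ}, {δ}, {α, ε}, {β, γ}, {β, δ}, {γ, δ}, {α, β, ε}, {α, γ, ε}, {α, δ, ε}, {β, γ, δ}, {α, β, γ, ε}, {α, β, δ, ε}, {α, γ, δ, ε}, X }

Check:
Take S₀ = 𝒜 ∪ {∅, X} = { {}, {β, γ}, {β, δ}, X }.
Step 1. New:
  {α, γ, ε}  = ᶜ of {β, δ}
  {α, δ, ε}  = ᶜ of {β, γ}
  {β, γ, δ}  = {β, γ} ∪ {β, δ}
  [7 total]
Step 2: 4 new —
  {α, ε}  = ᶜ of {β, γ, δ}
  {α, β, γ, ε}  = {β, γ} ∪ {α, γ, ε}
  {α, β, δ, ε}  = {α, δ, ε} ∪ {β, δ}
  {α, γ, δ, ε}  = {α, δ, ε} ∪ {α, γ, ε}
  [11 total]
Step 3: 3 new —
  {β}  = ᶜ of {α, γ, δ, ε}
  {γ}  = ᶜ of {α, β, δ, ε}
  {δ}  = ᶜ of {α, β, γ, ε}
  [14 total]
Step 4: 2 new —
  {γ, δ}  = {γ} ∪ {δ}
  {α, β, ε}  = {α, ε} ∪ {β}
  [16 total]
Step 5: no new sets; the family is a σ-algebra.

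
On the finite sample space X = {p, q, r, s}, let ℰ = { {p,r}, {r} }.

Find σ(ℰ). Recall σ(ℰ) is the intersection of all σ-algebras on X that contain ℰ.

σ(ℰ) (8 sets): { ∅, {p}, {r}, {p,r}, {q,s}, {p,q,s}, {q,r,s}, X }

Check:
Begin from { ∅, {r}, {p,r}, X } (that is, ℰ plus ∅ and X).
Round 1: +2 →
  {q,s}  = ᶜ of {p,r}
  {p,q,s}  = ᶜ of {r}
  |family| = 6
Round 2 (1 new):
  {q,r,s}  = {r} ∪ {q,s}
  |family| = 7
Round 3: 1 new —
  {p}  = ᶜ of {q,r,s}
  |family| = 8
After Round 4 the family is unchanged; done.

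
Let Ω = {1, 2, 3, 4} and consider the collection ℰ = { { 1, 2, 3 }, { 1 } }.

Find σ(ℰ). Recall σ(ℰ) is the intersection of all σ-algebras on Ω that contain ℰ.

Seed the family with ℰ together with ∅ and Ω: { {}, { 1 }, { 1, 2, 3 }, Ω }.
Step 1 adds 2:
  { 4 }  = ᶜ of { 1, 2, 3 }
  { 2, 3, 4 }  = ᶜ of { 1 }
  — 6 sets.
Step 2 adds 1:
  { 1, 4 }  = { 4 } ∪ { 1 }
  — 7 sets.
Step 3: +1 →
  { 2, 3 }  = ᶜ of { 1, 4 }
  — 8 sets.
Step 4: no new sets; the family is a σ-algebra.

Therefore σ(ℰ) = { {}, { 1 }, { 4 }, { 1, 4 }, { 2, 3 }, { 1, 2, 3 }, { 2, 3, 4 }, Ω } (|σ(ℰ)| = 8).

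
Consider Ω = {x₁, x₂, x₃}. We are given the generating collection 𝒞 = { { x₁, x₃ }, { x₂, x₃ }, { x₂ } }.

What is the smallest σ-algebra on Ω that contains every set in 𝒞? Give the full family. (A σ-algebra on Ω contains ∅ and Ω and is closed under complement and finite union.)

σ(𝒞) (8 sets): { ∅, { x₁ }, { x₂ }, { x₃ }, { x₁, x₂ }, { x₁, x₃ }, { x₂, x₃ }, Ω }

Working:
Start: 𝒞 ∪ {∅, Ω} = { ∅, { x₂ }, { x₁, x₃ }, { x₂, x₃ }, Ω }.
Round 1 adds 1:
  { x₁ }  = Ω∖{ x₂, x₃ }
  — 6 sets.
Round 2 adds 1:
  { x₁, x₂ }  = { x₂ } ∪ { x₁ }
  — 7 sets.
Round 3: +1 →
  { x₃ }  = Ω∖{ x₁, x₂ }
  — 8 sets.
Round 4 adds nothing — fixpoint reached.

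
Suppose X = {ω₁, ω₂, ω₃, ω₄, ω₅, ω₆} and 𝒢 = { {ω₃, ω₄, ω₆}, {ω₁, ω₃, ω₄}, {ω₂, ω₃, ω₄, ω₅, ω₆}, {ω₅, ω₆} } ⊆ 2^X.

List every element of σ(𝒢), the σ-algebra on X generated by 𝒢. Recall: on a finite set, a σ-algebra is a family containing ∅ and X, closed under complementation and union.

σ(𝒢) (32 sets): { {}, {ω₁}, {ω₂}, {ω₅}, {ω₆}, {ω₁, ω₂}, {ω₁, ω₅}, {ω₁, ω₆}, {ω₂, ω₅}, {ω₂, ω₆}, {ω₃, ω₄}, {ω₅, ω₆}, {ω₁, ω₂, ω₅}, {ω₁, ω₂, ω₆}, {ω₁, ω₃, ω₄}, {ω₁, ω₅, ω₆}, {ω₂, ω₃, ω₄}, {ω₂, ω₅, ω₆}, {ω₃, ω₄, ω₅}, {ω₃, ω₄, ω₆}, {ω₁, ω₂, ω₃, ω₄}, {ω₁, ω₂, ω₅, ω₆}, {ω₁, ω₃, ω₄, ω₅}, {ω₁, ω₃, ω₄, ω₆}, {ω₂, ω₃, ω₄, ω₅}, {ω₂, ω₃, ω₄, ω₆}, {ω₃, ω₄, ω₅, ω₆}, {ω₁, ω₂, ω₃, ω₄, ω₅}, {ω₁, ω₂, ω₃, ω₄, ω₆}, {ω₁, ω₃, ω₄, ω₅, ω₆}, {ω₂, ω₃, ω₄, ω₅, ω₆}, X }

Check:
Take S₀ = 𝒢 ∪ {∅, X} = { {}, {ω₅, ω₆}, {ω₁, ω₃, ω₄}, {ω₃, ω₄, ω₆}, {ω₂, ω₃, ω₄, ω₅, ω₆}, X }.
Step 1 (7 new):
  {ω₁}  = complement {ω₂, ω₃, ω₄, ω₅, ω₆}
  {ω₁, ω₂, ω₅}  = complement {ω₃, ω₄, ω₆}
  {ω₂, ω₅, ω₆}  = complement {ω₁, ω₃, ω₄}
  {ω₁, ω₂, ω₃, ω₄}  = complement {ω₅, ω₆}
  {ω₁, ω₃, ω₄, ω₆}  = {ω₁, ω₃, ω₄} ∪ {ω₃, ω₄, ω₆}
  {ω₃, ω₄, ω₅, ω₆}  = {ω₅, ω₆} ∪ {ω₃, ω₄, ω₆}
  {ω₁, ω₃, ω₄, ω₅, ω₆}  = {ω₁, ω₃, ω₄} ∪ {ω₅, ω₆}
  [13 total]
Step 2: 7 new —
  {ω₂}  = complement {ω₁, ω₃, ω₄, ω₅, ω₆}
  {ω₁, ω₂}  = complement {ω₃, ω₄, ω₅, ω₆}
  {ω₂, ω₅}  = complement {ω₁, ω₃, ω₄, ω₆}
  {ω₁, ω₅, ω₆}  = {ω₅, ω₆} ∪ {ω₁}
  {ω₁, ω₂, ω₅, ω₆}  = {ω₅, ω₆} ∪ {ω₁, ω₂, ω₅}
  {ω₁, ω₂, ω₃, ω₄, ω₅}  = {ω₁, ω₂, ω₅} ∪ {ω₁, ω₃, ω₄}
  {ω₁, ω₂, ω₃, ω₄, ω₆}  = {ω₁, ω₃, ω₄, ω₆} ∪ {ω₁, ω₂, ω₃, ω₄}
  [20 total]
Step 3: +5 →
  {ω₅}  = complement {ω₁, ω₂, ω₃, ω₄, ω₆}
  {ω₆}  = complement {ω₁, ω₂, ω₃, ω₄, ω₅}
  {ω₃, ω₄}  = complement {ω₁, ω₂, ω₅, ω₆}
  {ω₂, ω₃, ω₄}  = complement {ω₁, ω₅, ω₆}
  {ω₂, ω₃, ω₄, ω₆}  = {ω₂} ∪ {ω₃, ω₄, ω₆}
  [25 total]
Step 4: 7 new —
  {ω₁, ω₅}  = complement {ω₂, ω₃, ω₄, ω₆}
  {ω₁, ω₆}  = {ω₆} ∪ {ω₁}
  {ω₂, ω₆}  = {ω₂} ∪ {ω₆}
  {ω₁, ω₂, ω₆}  = {ω₁, ω₂} ∪ {ω₆}
  {ω₃, ω₄, ω₅}  = {ω₃, ω₄} ∪ {ω₅}
  {ω₁, ω₃, ω₄, ω₅}  = {ω₅} ∪ {ω₁, ω₃, ω₄}
  {ω₂, ω₃, ω₄, ω₅}  = {ω₂, ω₅} ∪ {ω₃, ω₄}
  [32 total]
Step 5: no new sets; the family is a σ-algebra.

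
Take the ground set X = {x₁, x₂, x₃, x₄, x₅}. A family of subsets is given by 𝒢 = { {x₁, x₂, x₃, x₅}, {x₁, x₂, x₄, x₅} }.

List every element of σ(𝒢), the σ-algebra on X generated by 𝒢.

Start: 𝒢 ∪ {∅, X} = { {}, {x₁, x₂, x₃, x₅}, {x₁, x₂, x₄, x₅}, X }.
Step 1 (2 new):
  {x₃}  = X∖{x₁, x₂, x₄, x₅}
  {x₄}  = X∖{x₁, x₂, x₃, x₅}
  [6 total]
Step 2 (1 new):
  {x₃, x₄}  = {x₃} ∪ {x₄}
  [7 total]
Step 3: +1 →
  {x₁, x₂, x₅}  = X∖{x₃, x₄}
  [8 total]
Step 4: stable.

σ(𝒢) = { {}, {x₃}, {x₄}, {x₃, x₄}, {x₁, x₂, x₅}, {x₁, x₂, x₃, x₅}, {x₁, x₂, x₄, x₅}, X }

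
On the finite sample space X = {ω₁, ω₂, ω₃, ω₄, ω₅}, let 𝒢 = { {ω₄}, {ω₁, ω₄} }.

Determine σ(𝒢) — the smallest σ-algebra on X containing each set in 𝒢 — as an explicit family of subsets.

|σ(𝒢)| = 8.  σ(𝒢) = { {}, {ω₁}, {ω₄}, {ω₁, ω₄}, {ω₂, ω₃, ω₅}, {ω₁, ω₂, ω₃, ω₅}, {ω₂, ω₃, ω₄, ω₅}, X }

Check:
Seed the family with 𝒢 together with ∅ and X: { {}, {ω₄}, {ω₁, ω₄}, X }.
Step 1. New:
  {ω₂, ω₃, ω₅}  = {ω₁, ω₄}ᶜ
  {ω₁, ω₂, ω₃, ω₅}  = {ω₄}ᶜ
Step 2: +1 →
  {ω₂, ω₃, ω₄, ω₅}  = {ω₂, ω₃, ω₅} ∪ {ω₄}
Step 3: 1 new —
  {ω₁}  = {ω₂, ω₃, ω₄, ω₅}ᶜ
Step 4: stable.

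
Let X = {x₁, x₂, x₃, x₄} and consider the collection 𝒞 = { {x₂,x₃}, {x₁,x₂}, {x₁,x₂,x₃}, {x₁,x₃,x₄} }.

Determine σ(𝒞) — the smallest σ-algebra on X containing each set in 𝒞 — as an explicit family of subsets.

Start: 𝒞 ∪ {∅, X} = { ∅, {x₁,x₂}, {x₂,x₃}, {x₁,x₂,x₃}, {x₁,x₃,x₄}, X }.
Pass 1 (4 new):
  {x₂}  = {x₁,x₃,x₄}ᶜ
  {x₄}  = {x₁,x₂,x₃}ᶜ
  {x₁,x₄}  = {x₂,x₃}ᶜ
  {x₃,x₄}  = {x₁,x₂}ᶜ
  |family| = 10
Pass 2: +3 →
  {x₂,x₄}  = {x₂} ∪ {x₄}
  {x₁,x₂,x₄}  = {x₁,x₂} ∪ {x₁,x₄}
  {x₂,x₃,x₄}  = {x₃,x₄} ∪ {x₂}
  |family| = 13
Pass 3. New:
  {x₁}  = {x₂,x₃,x₄}ᶜ
  {x₃}  = {x₁,x₂,x₄}ᶜ
  {x₁,x₃}  = {x₂,x₄}ᶜ
  |family| = 16
Pass 4: already closed under ᶜ and ∪.

Hence σ(𝒞) has 16 members: { ∅, {x₁}, {x₂}, {x₃}, {x₄}, {x₁,x₂}, {x₁,x₃}, {x₁,x₄}, {x₂,x₃}, {x₂,x₄}, {x₃,x₄}, {x₁,x₂,x₃}, {x₁,x₂,x₄}, {x₁,x₃,x₄}, {x₂,x₃,x₄}, X }.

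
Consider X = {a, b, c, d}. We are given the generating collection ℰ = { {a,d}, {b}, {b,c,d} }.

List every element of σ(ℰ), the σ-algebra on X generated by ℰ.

Answer: σ(ℰ) = { {}, {a}, {b}, {c}, {d}, {a,b}, {a,c}, {a,d}, {b,c}, {b,d}, {c,d}, {a,b,c}, {a,b,d}, {a,c,d}, {b,c,d}, X }

Check:
Seed the family with ℰ together with ∅ and X: { {}, {b}, {a,d}, {b,c,d}, X }.
Pass 1: +4 →
  {a}  = ᶜ of {b,c,d}
  {b,c}  = ᶜ of {a,d}
  {a,b,d}  = {a,d} ∪ {b}
  {a,c,d}  = ᶜ of {b}
  |family| = 9
Pass 2 (3 new):
  {c}  = ᶜ of {a,b,d}
  {a,b}  = {b} ∪ {a}
  {a,b,c}  = {b,c} ∪ {a}
  |family| = 12
Pass 3: 3 new —
  {d}  = ᶜ of {a,b,c}
  {a,c}  = {c} ∪ {a}
  {c,d}  = ᶜ of {a,b}
  |family| = 15
Pass 4. New:
  {b,d}  = ᶜ of {a,c}
  |family| = 16
Pass 5: no new sets; the family is a σ-algebra.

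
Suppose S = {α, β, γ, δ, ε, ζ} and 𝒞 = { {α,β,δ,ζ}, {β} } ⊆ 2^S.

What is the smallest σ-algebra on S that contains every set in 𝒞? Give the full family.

Start: 𝒞 ∪ {∅, S} = { {}, {β}, {α,β,δ,ζ}, S }.
Pass 1 (2 new):
  {γ,ε}  = ᶜ of {α,β,δ,ζ}
  {α,γ,δ,ε,ζ}  = ᶜ of {β}
  (now 6)
Pass 2 adds 1:
  {β,γ,ε}  = {γ,ε} ∪ {β}
  (now 7)
Pass 3: +1 →
  {α,δ,ζ}  = ᶜ of {β,γ,ε}
  (now 8)
Pass 4: already closed under ᶜ and ∪.

Therefore σ(𝒞) = { {}, {β}, {γ,ε}, {α,δ,ζ}, {β,γ,ε}, {α,β,δ,ζ}, {α,γ,δ,ε,ζ}, S } (|σ(𝒞)| = 8).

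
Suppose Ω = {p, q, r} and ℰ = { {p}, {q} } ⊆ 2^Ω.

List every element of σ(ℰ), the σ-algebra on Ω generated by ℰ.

Seed the family with ℰ together with ∅ and Ω: { {}, {p}, {q}, Ω }.
Step 1 (3 new):
  {p, q}  = {p} ∪ {q}
  {p, r}  = complement {q}
  {q, r}  = complement {p}
  — 7 sets.
Step 2: +1 →
  {r}  = complement {p, q}
  — 8 sets.
Step 3: closed — nothing new.

Hence σ(ℰ) has 8 members: { {}, {p}, {q}, {r}, {p, q}, {p, r}, {q, r}, Ω }.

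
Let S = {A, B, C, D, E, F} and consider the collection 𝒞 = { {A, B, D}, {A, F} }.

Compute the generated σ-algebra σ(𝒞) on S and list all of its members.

Start: 𝒞 ∪ {∅, S} = { ∅, {A, F}, {A, B, D}, S }.
Iteration 1: 3 new —
  {C, E, F}  = S∖{A, B, D}
  {A, B, D, F}  = {A, B, D} ∪ {A, F}
  {B, C, D, E}  = S∖{A, F}
  |family| = 7
Iteration 2 adds 4:
  {C, E}  = S∖{A, B, D, F}
  {A, C, E, F}  = {C, E, F} ∪ {A, F}
  {A, B, C, D, E}  = {B, C, D, E} ∪ {A, B, D}
  {B, C, D, E, F}  = {C, E, F} ∪ {B, C, D, E}
  |family| = 11
Iteration 3: +3 →
  {A}  = S∖{B, C, D, E, F}
  {F}  = S∖{A, B, C, D, E}
  {B, D}  = S∖{A, C, E, F}
  |family| = 14
Iteration 4. New:
  {A, C, E}  = {C, E} ∪ {A}
  {B, D, F}  = {B, D} ∪ {F}
  |family| = 16
Iteration 5: already closed under ᶜ and ∪.

Hence σ(𝒞) has 16 members: { ∅, {A}, {F}, {A, F}, {B, D}, {C, E}, {A, B, D}, {A, C, E}, {B, D, F}, {C, E, F}, {A, B, D, F}, {A, C, E, F}, {B, C, D, E}, {A, B, C, D, E}, {B, C, D, E, F}, S }.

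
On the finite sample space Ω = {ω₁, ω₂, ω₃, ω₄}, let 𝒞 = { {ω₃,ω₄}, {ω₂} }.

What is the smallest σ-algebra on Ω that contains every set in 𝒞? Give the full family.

Begin from { ∅, {ω₂}, {ω₃,ω₄}, Ω } (that is, 𝒞 plus ∅ and Ω).
Iteration 1. New:
  {ω₁,ω₂}  = Ω∖{ω₃,ω₄}
  {ω₁,ω₃,ω₄}  = Ω∖{ω₂}
  {ω₂,ω₃,ω₄}  = {ω₂} ∪ {ω₃,ω₄}
  (now 7)
Iteration 2: +1 →
  {ω₁}  = Ω∖{ω₂,ω₃,ω₄}
  (now 8)
Iteration 3: closed — nothing new.

|σ(𝒞)| = 8.  σ(𝒞) = { ∅, {ω₁}, {ω₂}, {ω₁,ω₂}, {ω₃,ω₄}, {ω₁,ω₃,ω₄}, {ω₂,ω₃,ω₄}, Ω }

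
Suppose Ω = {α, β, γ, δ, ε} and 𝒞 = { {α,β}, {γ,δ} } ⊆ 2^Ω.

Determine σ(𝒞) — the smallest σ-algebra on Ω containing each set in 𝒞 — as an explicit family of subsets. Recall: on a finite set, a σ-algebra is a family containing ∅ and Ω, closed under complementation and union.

Seed the family with 𝒞 together with ∅ and Ω: { ∅, {α,β}, {γ,δ}, Ω }.
Iteration 1 (3 new):
  {α,β,ε}  = {γ,δ}ᶜ
  {γ,δ,ε}  = {α,β}ᶜ
  {α,β,γ,δ}  = {α,β} ∪ {γ,δ}
  |family| = 7
Iteration 2: 1 new —
  {ε}  = {α,β,γ,δ}ᶜ
  |family| = 8
Iteration 3: no new sets; the family is a σ-algebra.

Hence σ(𝒞) has 8 members: { ∅, {ε}, {α,β}, {γ,δ}, {α,β,ε}, {γ,δ,ε}, {α,β,γ,δ}, Ω }.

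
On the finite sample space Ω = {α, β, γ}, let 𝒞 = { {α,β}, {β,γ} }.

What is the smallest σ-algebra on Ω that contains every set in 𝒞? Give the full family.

Initial family (4 sets): { {}, {α,β}, {β,γ}, Ω }.
Pass 1 (2 new):
  {α}  = complement {β,γ}
  {γ}  = complement {α,β}
  (now 6)
Pass 2. New:
  {α,γ}  = {γ} ∪ {α}
  (now 7)
Pass 3 adds 1:
  {β}  = complement {α,γ}
  (now 8)
After Pass 4 the family is unchanged; done.

σ(𝒞) = { {}, {α}, {β}, {γ}, {α,β}, {α,γ}, {β,γ}, Ω }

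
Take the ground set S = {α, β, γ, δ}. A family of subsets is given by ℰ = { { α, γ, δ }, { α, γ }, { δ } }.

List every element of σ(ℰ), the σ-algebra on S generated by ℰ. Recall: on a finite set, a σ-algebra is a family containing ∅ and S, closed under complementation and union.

Answer: σ(ℰ) = { ∅, { β }, { δ }, { α, γ }, { β, δ }, { α, β, γ }, { α, γ, δ }, S }

Trace:
Start: ℰ ∪ {∅, S} = { ∅, { δ }, { α, γ }, { α, γ, δ }, S }.
Iteration 1 (3 new):
  { β }  = complement { α, γ, δ }
  { β, δ }  = complement { α, γ }
  { α, β, γ }  = complement { δ }
  — 8 sets.
Iteration 2 adds nothing — fixpoint reached.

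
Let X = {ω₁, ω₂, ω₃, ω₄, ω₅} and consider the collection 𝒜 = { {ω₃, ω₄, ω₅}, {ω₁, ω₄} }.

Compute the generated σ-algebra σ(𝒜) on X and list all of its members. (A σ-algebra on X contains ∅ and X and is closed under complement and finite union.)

σ(𝒜) (16 sets): { {}, {ω₁}, {ω₂}, {ω₄}, {ω₁, ω₂}, {ω₁, ω₄}, {ω₂, ω₄}, {ω₃, ω₅}, {ω₁, ω₂, ω₄}, {ω₁, ω₃, ω₅}, {ω₂, ω₃, ω₅}, {ω₃, ω₄, ω₅}, {ω₁, ω₂, ω₃, ω₅}, {ω₁, ω₃, ω₄, ω₅}, {ω₂, ω₃, ω₄, ω₅}, X }

Derivation:
Initial family (4 sets): { {}, {ω₁, ω₄}, {ω₃, ω₄, ω₅}, X }.
Iteration 1: 3 new —
  {ω₁, ω₂}  = {ω₃, ω₄, ω₅}ᶜ
  {ω₂, ω₃, ω₅}  = {ω₁, ω₄}ᶜ
  {ω₁, ω₃, ω₄, ω₅}  = {ω₃, ω₄, ω₅} ∪ {ω₁, ω₄}
  — 7 sets.
Iteration 2. New:
  {ω₂}  = {ω₁, ω₃, ω₄, ω₅}ᶜ
  {ω₁, ω₂, ω₄}  = {ω₁, ω₄} ∪ {ω₁, ω₂}
  {ω₁, ω₂, ω₃, ω₅}  = {ω₂, ω₃, ω₅} ∪ {ω₁, ω₂}
  {ω₂, ω₃, ω₄, ω₅}  = {ω₃, ω₄, ω₅} ∪ {ω₂, ω₃, ω₅}
  — 11 sets.
Iteration 3: 3 new —
  {ω₁}  = {ω₂, ω₃, ω₄, ω₅}ᶜ
  {ω₄}  = {ω₁, ω₂, ω₃, ω₅}ᶜ
  {ω₃, ω₅}  = {ω₁, ω₂, ω₄}ᶜ
  — 14 sets.
Iteration 4 (2 new):
  {ω₂, ω₄}  = {ω₄} ∪ {ω₂}
  {ω₁, ω₃, ω₅}  = {ω₃, ω₅} ∪ {ω₁}
  — 16 sets.
Iteration 5 adds nothing — fixpoint reached.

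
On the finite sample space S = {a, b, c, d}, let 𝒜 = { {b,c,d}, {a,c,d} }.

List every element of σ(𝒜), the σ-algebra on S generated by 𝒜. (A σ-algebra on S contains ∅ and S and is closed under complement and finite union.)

Answer: σ(𝒜) = { ∅, {a}, {b}, {a,b}, {c,d}, {a,c,d}, {b,c,d}, S }

Trace:
Take S₀ = 𝒜 ∪ {∅, S} = { ∅, {a,c,d}, {b,c,d}, S }.
Step 1. New:
  {a}  = {b,c,d}ᶜ
  {b}  = {a,c,d}ᶜ
  |family| = 6
Step 2: 1 new —
  {a,b}  = {b} ∪ {a}
  |family| = 7
Step 3. New:
  {c,d}  = {a,b}ᶜ
  |family| = 8
After Step 4 the family is unchanged; done.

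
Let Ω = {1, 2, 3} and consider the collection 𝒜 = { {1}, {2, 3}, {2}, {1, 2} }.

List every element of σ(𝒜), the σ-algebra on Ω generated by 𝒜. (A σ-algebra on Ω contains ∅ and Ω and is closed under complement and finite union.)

Initial family (6 sets): { {}, {1}, {2}, {1, 2}, {2, 3}, Ω }.
Round 1 (2 new):
  {3}  = complement {1, 2}
  {1, 3}  = complement {2}
Round 2 adds nothing — fixpoint reached.

σ(𝒜) = { {}, {1}, {2}, {3}, {1, 2}, {1, 3}, {2, 3}, Ω }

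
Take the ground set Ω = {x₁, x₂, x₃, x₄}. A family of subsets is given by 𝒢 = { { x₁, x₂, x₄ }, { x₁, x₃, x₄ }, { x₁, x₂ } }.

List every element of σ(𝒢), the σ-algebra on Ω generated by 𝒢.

Initial family (5 sets): { ∅, { x₁, x₂ }, { x₁, x₂, x₄ }, { x₁, x₃, x₄ }, Ω }.
Round 1: 3 new —
  { x₂ }  = complement { x₁, x₃, x₄ }
  { x₃ }  = complement { x₁, x₂, x₄ }
  { x₃, x₄ }  = complement { x₁, x₂ }
  [8 total]
Round 2 (3 new):
  { x₂, x₃ }  = { x₃ } ∪ { x₂ }
  { x₁, x₂, x₃ }  = { x₃ } ∪ { x₁, x₂ }
  { x₂, x₃, x₄ }  = { x₂ } ∪ { x₃, x₄ }
  [11 total]
Round 3: +3 →
  { x₁ }  = complement { x₂, x₃, x₄ }
  { x₄ }  = complement { x₁, x₂, x₃ }
  { x₁, x₄ }  = complement { x₂, x₃ }
  [14 total]
Round 4: 2 new —
  { x₁, x₃ }  = { x₃ } ∪ { x₁ }
  { x₂, x₄ }  = { x₄ } ∪ { x₂ }
  [16 total]
Round 5: stable.

|σ(𝒢)| = 16.  σ(𝒢) = { ∅, { x₁ }, { x₂ }, { x₃ }, { x₄ }, { x₁, x₂ }, { x₁, x₃ }, { x₁, x₄ }, { x₂, x₃ }, { x₂, x₄ }, { x₃, x₄ }, { x₁, x₂, x₃ }, { x₁, x₂, x₄ }, { x₁, x₃, x₄ }, { x₂, x₃, x₄ }, Ω }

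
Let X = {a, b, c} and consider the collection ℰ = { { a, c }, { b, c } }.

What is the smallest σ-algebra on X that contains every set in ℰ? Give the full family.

Begin from { {  }, { a, c }, { b, c }, X } (that is, ℰ plus ∅ and X).
Round 1. New:
  { a }  = { b, c }ᶜ
  { b }  = { a, c }ᶜ
  — 6 sets.
Round 2 (1 new):
  { a, b }  = { b } ∪ { a }
  — 7 sets.
Round 3 adds 1:
  { c }  = { a, b }ᶜ
  — 8 sets.
Round 4: closed — nothing new.

σ(ℰ) = { {  }, { a }, { b }, { c }, { a, b }, { a, c }, { b, c }, X }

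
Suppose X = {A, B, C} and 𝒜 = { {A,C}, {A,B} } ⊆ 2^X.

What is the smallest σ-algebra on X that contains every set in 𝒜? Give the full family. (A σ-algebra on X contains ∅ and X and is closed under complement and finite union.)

σ(𝒜) = { {}, {A}, {B}, {C}, {A,B}, {A,C}, {B,C}, X }

Trace:
Begin from { {}, {A,B}, {A,C}, X } (that is, 𝒜 plus ∅ and X).
Pass 1: +2 →
  {B}  = {A,C}ᶜ
  {C}  = {A,B}ᶜ
  |family| = 6
Pass 2. New:
  {B,C}  = {C} ∪ {B}
  |family| = 7
Pass 3 adds 1:
  {A}  = {B,C}ᶜ
  |family| = 8
Pass 4 adds nothing — fixpoint reached.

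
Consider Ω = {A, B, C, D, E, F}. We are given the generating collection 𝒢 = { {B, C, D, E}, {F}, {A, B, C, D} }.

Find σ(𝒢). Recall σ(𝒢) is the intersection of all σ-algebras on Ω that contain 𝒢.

|σ(𝒢)| = 16.  σ(𝒢) = { {}, {A}, {E}, {F}, {A, E}, {A, F}, {E, F}, {A, E, F}, {B, C, D}, {A, B, C, D}, {B, C, D, E}, {B, C, D, F}, {A, B, C, D, E}, {A, B, C, D, F}, {B, C, D, E, F}, Ω }

Derivation:
Seed the family with 𝒢 together with ∅ and Ω: { {}, {F}, {A, B, C, D}, {B, C, D, E}, Ω }.
Round 1 adds 5:
  {A, F}  = {B, C, D, E}ᶜ
  {E, F}  = {A, B, C, D}ᶜ
  {A, B, C, D, E}  = {F}ᶜ
  {A, B, C, D, F}  = {A, B, C, D} ∪ {F}
  {B, C, D, E, F}  = {B, C, D, E} ∪ {F}
  |family| = 10
Round 2: 3 new —
  {A}  = {B, C, D, E, F}ᶜ
  {E}  = {A, B, C, D, F}ᶜ
  {A, E, F}  = {E, F} ∪ {A, F}
  |family| = 13
Round 3. New:
  {A, E}  = {E} ∪ {A}
  {B, C, D}  = {A, E, F}ᶜ
  |family| = 15
Round 4. New:
  {B, C, D, F}  = {A, E}ᶜ
  |family| = 16
Round 5 adds nothing — fixpoint reached.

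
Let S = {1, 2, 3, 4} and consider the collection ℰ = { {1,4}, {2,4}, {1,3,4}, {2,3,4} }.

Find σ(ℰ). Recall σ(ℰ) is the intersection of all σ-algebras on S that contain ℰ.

Start: ℰ ∪ {∅, S} = { ∅, {1,4}, {2,4}, {1,3,4}, {2,3,4}, S }.
Iteration 1: 5 new —
  {1}  = {2,3,4}ᶜ
  {2}  = {1,3,4}ᶜ
  {1,3}  = {2,4}ᶜ
  {2,3}  = {1,4}ᶜ
  {1,2,4}  = {1,4} ∪ {2,4}
  — 11 sets.
Iteration 2 adds 3:
  {3}  = {1,2,4}ᶜ
  {1,2}  = {2} ∪ {1}
  {1,2,3}  = {2} ∪ {1,3}
  — 14 sets.
Iteration 3. New:
  {4}  = {1,2,3}ᶜ
  {3,4}  = {1,2}ᶜ
  — 16 sets.
Iteration 4 adds nothing — fixpoint reached.

Hence σ(ℰ) has 16 members: { ∅, {1}, {2}, {3}, {4}, {1,2}, {1,3}, {1,4}, {2,3}, {2,4}, {3,4}, {1,2,3}, {1,2,4}, {1,3,4}, {2,3,4}, S }.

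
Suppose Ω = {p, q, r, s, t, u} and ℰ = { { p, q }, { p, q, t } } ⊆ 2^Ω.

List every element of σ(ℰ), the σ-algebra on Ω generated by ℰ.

Begin from { {}, { p, q }, { p, q, t }, Ω } (that is, ℰ plus ∅ and Ω).
Step 1: +2 →
  { r, s, u }  = Ω∖{ p, q, t }
  { r, s, t, u }  = Ω∖{ p, q }
  — 6 sets.
Step 2: +1 →
  { p, q, r, s, u }  = { p, q } ∪ { r, s, u }
  — 7 sets.
Step 3: +1 →
  { t }  = Ω∖{ p, q, r, s, u }
  — 8 sets.
Step 4 adds nothing — fixpoint reached.

|σ(ℰ)| = 8.  σ(ℰ) = { {}, { t }, { p, q }, { p, q, t }, { r, s, u }, { r, s, t, u }, { p, q, r, s, u }, Ω }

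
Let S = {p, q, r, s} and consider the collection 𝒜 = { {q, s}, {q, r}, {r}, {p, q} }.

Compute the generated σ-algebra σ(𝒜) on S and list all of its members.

Begin from { ∅, {r}, {p, q}, {q, r}, {q, s}, S } (that is, 𝒜 plus ∅ and S).
Pass 1 adds 6:
  {p, r}  = {q, s}ᶜ
  {p, s}  = {q, r}ᶜ
  {r, s}  = {p, q}ᶜ
  {p, q, r}  = {r} ∪ {p, q}
  {p, q, s}  = {r}ᶜ
  {q, r, s}  = {r} ∪ {q, s}
  — 12 sets.
Pass 2: +3 →
  {p}  = {q, r, s}ᶜ
  {s}  = {p, q, r}ᶜ
  {p, r, s}  = {r, s} ∪ {p, s}
  — 15 sets.
Pass 3 (1 new):
  {q}  = {p, r, s}ᶜ
  — 16 sets.
Pass 4: closed — nothing new.

Hence σ(𝒜) has 16 members: { ∅, {p}, {q}, {r}, {s}, {p, q}, {p, r}, {p, s}, {q, r}, {q, s}, {r, s}, {p, q, r}, {p, q, s}, {p, r, s}, {q, r, s}, S }.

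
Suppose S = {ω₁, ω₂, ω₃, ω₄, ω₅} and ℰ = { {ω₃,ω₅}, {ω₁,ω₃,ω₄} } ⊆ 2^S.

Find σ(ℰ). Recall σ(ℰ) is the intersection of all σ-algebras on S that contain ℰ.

σ(ℰ) = { {}, {ω₂}, {ω₃}, {ω₅}, {ω₁,ω₄}, {ω₂,ω₃}, {ω₂,ω₅}, {ω₃,ω₅}, {ω₁,ω₂,ω₄}, {ω₁,ω₃,ω₄}, {ω₁,ω₄,ω₅}, {ω₂,ω₃,ω₅}, {ω₁,ω₂,ω₃,ω₄}, {ω₁,ω₂,ω₄,ω₅}, {ω₁,ω₃,ω₄,ω₅}, S }

Trace:
Seed the family with ℰ together with ∅ and S: { {}, {ω₃,ω₅}, {ω₁,ω₃,ω₄}, S }.
Round 1 adds 3:
  {ω₂,ω₅}  = complement {ω₁,ω₃,ω₄}
  {ω₁,ω₂,ω₄}  = complement {ω₃,ω₅}
  {ω₁,ω₃,ω₄,ω₅}  = {ω₃,ω₅} ∪ {ω₁,ω₃,ω₄}
  |family| = 7
Round 2: 4 new —
  {ω₂}  = complement {ω₁,ω₃,ω₄,ω₅}
  {ω₂,ω₃,ω₅}  = {ω₂,ω₅} ∪ {ω₃,ω₅}
  {ω₁,ω₂,ω₃,ω₄}  = {ω₁,ω₃,ω₄} ∪ {ω₁,ω₂,ω₄}
  {ω₁,ω₂,ω₄,ω₅}  = {ω₂,ω₅} ∪ {ω₁,ω₂,ω₄}
  |family| = 11
Round 3: +3 →
  {ω₃}  = complement {ω₁,ω₂,ω₄,ω₅}
  {ω₅}  = complement {ω₁,ω₂,ω₃,ω₄}
  {ω₁,ω₄}  = complement {ω₂,ω₃,ω₅}
  |family| = 14
Round 4: 2 new —
  {ω₂,ω₃}  = {ω₃} ∪ {ω₂}
  {ω₁,ω₄,ω₅}  = {ω₁,ω₄} ∪ {ω₅}
  |family| = 16
Round 5: already closed under ᶜ and ∪.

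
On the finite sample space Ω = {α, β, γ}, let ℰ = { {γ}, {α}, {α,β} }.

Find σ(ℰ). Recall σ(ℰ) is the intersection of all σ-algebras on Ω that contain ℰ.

Seed the family with ℰ together with ∅ and Ω: { {}, {α}, {γ}, {α,β}, Ω }.
Step 1 (2 new):
  {α,γ}  = {γ} ∪ {α}
  {β,γ}  = ᶜ of {α}
Step 2 (1 new):
  {β}  = ᶜ of {α,γ}
Step 3: no new sets; the family is a σ-algebra.

Therefore σ(ℰ) = { {}, {α}, {β}, {γ}, {α,β}, {α,γ}, {β,γ}, Ω } (|σ(ℰ)| = 8).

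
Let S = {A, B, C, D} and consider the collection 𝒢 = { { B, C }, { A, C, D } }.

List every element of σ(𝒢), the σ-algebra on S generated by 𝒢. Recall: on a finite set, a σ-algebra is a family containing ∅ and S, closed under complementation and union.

Begin from { {  }, { B, C }, { A, C, D }, S } (that is, 𝒢 plus ∅ and S).
Pass 1 (2 new):
  { B }  = { A, C, D }ᶜ
  { A, D }  = { B, C }ᶜ
  [6 total]
Pass 2: +1 →
  { A, B, D }  = { A, D } ∪ { B }
  [7 total]
Pass 3: 1 new —
  { C }  = { A, B, D }ᶜ
  [8 total]
Pass 4: already closed under ᶜ and ∪.

|σ(𝒢)| = 8.  σ(𝒢) = { {  }, { B }, { C }, { A, D }, { B, C }, { A, B, D }, { A, C, D }, S }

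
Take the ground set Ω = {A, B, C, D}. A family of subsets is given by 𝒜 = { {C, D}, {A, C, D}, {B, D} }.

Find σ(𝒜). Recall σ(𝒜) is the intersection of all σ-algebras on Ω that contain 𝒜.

Seed the family with 𝒜 together with ∅ and Ω: { {}, {B, D}, {C, D}, {A, C, D}, Ω }.
Step 1. New:
  {B}  = Ω∖{A, C, D}
  {A, B}  = Ω∖{C, D}
  {A, C}  = Ω∖{B, D}
  {B, C, D}  = {C, D} ∪ {B, D}
Step 2: +3 →
  {A}  = Ω∖{B, C, D}
  {A, B, C}  = {A, B} ∪ {A, C}
  {A, B, D}  = {A, B} ∪ {B, D}
Step 3: 2 new —
  {C}  = Ω∖{A, B, D}
  {D}  = Ω∖{A, B, C}
Step 4 adds 2:
  {A, D}  = {D} ∪ {A}
  {B, C}  = {C} ∪ {B}
Step 5: stable.

σ(𝒜) = { {}, {A}, {B}, {C}, {D}, {A, B}, {A, C}, {A, D}, {B, C}, {B, D}, {C, D}, {A, B, C}, {A, B, D}, {A, C, D}, {B, C, D}, Ω }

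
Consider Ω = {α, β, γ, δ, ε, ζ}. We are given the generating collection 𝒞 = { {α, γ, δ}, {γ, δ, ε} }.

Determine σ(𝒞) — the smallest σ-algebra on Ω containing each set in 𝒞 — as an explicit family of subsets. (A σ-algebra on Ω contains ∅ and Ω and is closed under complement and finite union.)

Answer: σ(𝒞) = { ∅, {α}, {ε}, {α, ε}, {β, ζ}, {γ, δ}, {α, β, ζ}, {α, γ, δ}, {β, ε, ζ}, {γ, δ, ε}, {α, β, ε, ζ}, {α, γ, δ, ε}, {β, γ, δ, ζ}, {α, β, γ, δ, ζ}, {β, γ, δ, ε, ζ}, Ω }

Check:
Seed the family with 𝒞 together with ∅ and Ω: { ∅, {α, γ, δ}, {γ, δ, ε}, Ω }.
Iteration 1: +3 →
  {α, β, ζ}  = ᶜ of {γ, δ, ε}
  {β, ε, ζ}  = ᶜ of {α, γ, δ}
  {α, γ, δ, ε}  = {α, γ, δ} ∪ {γ, δ, ε}
  — 7 sets.
Iteration 2: 4 new —
  {β, ζ}  = ᶜ of {α, γ, δ, ε}
  {α, β, ε, ζ}  = {α, β, ζ} ∪ {β, ε, ζ}
  {α, β, γ, δ, ζ}  = {α, γ, δ} ∪ {α, β, ζ}
  {β, γ, δ, ε, ζ}  = {γ, δ, ε} ∪ {β, ε, ζ}
  — 11 sets.
Iteration 3 (3 new):
  {α}  = ᶜ of {β, γ, δ, ε, ζ}
  {ε}  = ᶜ of {α, β, γ, δ, ζ}
  {γ, δ}  = ᶜ of {α, β, ε, ζ}
  — 14 sets.
Iteration 4 adds 2:
  {α, ε}  = {ε} ∪ {α}
  {β, γ, δ, ζ}  = {γ, δ} ∪ {β, ζ}
  — 16 sets.
Iteration 5: stable.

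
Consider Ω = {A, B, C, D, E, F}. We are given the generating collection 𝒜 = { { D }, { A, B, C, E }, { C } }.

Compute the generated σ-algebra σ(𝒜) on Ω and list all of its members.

|σ(𝒜)| = 16.  σ(𝒜) = { ∅, { C }, { D }, { F }, { C, D }, { C, F }, { D, F }, { A, B, E }, { C, D, F }, { A, B, C, E }, { A, B, D, E }, { A, B, E, F }, { A, B, C, D, E }, { A, B, C, E, F }, { A, B, D, E, F }, Ω }

Derivation:
Begin from { ∅, { C }, { D }, { A, B, C, E }, Ω } (that is, 𝒜 plus ∅ and Ω).
Round 1 adds 5:
  { C, D }  = { C } ∪ { D }
  { D, F }  = complement { A, B, C, E }
  { A, B, C, D, E }  = { D } ∪ { A, B, C, E }
  { A, B, C, E, F }  = complement { D }
  { A, B, D, E, F }  = complement { C }
Round 2 (3 new):
  { F }  = complement { A, B, C, D, E }
  { C, D, F }  = { C, D } ∪ { D, F }
  { A, B, E, F }  = complement { C, D }
Round 3. New:
  { C, F }  = { C } ∪ { F }
  { A, B, E }  = complement { C, D, F }
Round 4: +1 →
  { A, B, D, E }  = complement { C, F }
Round 5: closed — nothing new.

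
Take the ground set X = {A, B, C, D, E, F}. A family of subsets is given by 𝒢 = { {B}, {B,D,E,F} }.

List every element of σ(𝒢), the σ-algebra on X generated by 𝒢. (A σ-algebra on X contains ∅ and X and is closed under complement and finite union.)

Begin from { {}, {B}, {B,D,E,F}, X } (that is, 𝒢 plus ∅ and X).
Iteration 1 (2 new):
  {A,C}  = ᶜ of {B,D,E,F}
  {A,C,D,E,F}  = ᶜ of {B}
  (now 6)
Iteration 2: 1 new —
  {A,B,C}  = {A,C} ∪ {B}
  (now 7)
Iteration 3 adds 1:
  {D,E,F}  = ᶜ of {A,B,C}
  (now 8)
Iteration 4: closed — nothing new.

|σ(𝒢)| = 8.  σ(𝒢) = { {}, {B}, {A,C}, {A,B,C}, {D,E,F}, {B,D,E,F}, {A,C,D,E,F}, X }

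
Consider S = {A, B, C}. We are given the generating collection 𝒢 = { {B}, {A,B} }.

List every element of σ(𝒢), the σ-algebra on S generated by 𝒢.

Begin from { {}, {B}, {A,B}, S } (that is, 𝒢 plus ∅ and S).
Iteration 1. New:
  {C}  = ᶜ of {A,B}
  {A,C}  = ᶜ of {B}
Iteration 2 (1 new):
  {B,C}  = {C} ∪ {B}
Iteration 3 adds 1:
  {A}  = ᶜ of {B,C}
Iteration 4: closed — nothing new.

Therefore σ(𝒢) = { {}, {A}, {B}, {C}, {A,B}, {A,C}, {B,C}, S } (|σ(𝒢)| = 8).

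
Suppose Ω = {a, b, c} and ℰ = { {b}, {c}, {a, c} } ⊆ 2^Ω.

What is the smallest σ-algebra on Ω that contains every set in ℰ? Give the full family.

σ(ℰ) = { {}, {a}, {b}, {c}, {a, b}, {a, c}, {b, c}, Ω }

Check:
Seed the family with ℰ together with ∅ and Ω: { {}, {b}, {c}, {a, c}, Ω }.
Round 1: +2 →
  {a, b}  = {c}ᶜ
  {b, c}  = {c} ∪ {b}
  [7 total]
Round 2 adds 1:
  {a}  = {b, c}ᶜ
  [8 total]
Round 3: no new sets; the family is a σ-algebra.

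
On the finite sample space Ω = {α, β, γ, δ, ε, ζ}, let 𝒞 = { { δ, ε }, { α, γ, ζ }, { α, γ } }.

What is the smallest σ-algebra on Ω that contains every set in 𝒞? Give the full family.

Start: 𝒞 ∪ {∅, Ω} = { ∅, { α, γ }, { δ, ε }, { α, γ, ζ }, Ω }.
Iteration 1 (5 new):
  { β, δ, ε }  = Ω∖{ α, γ, ζ }
  { α, β, γ, ζ }  = Ω∖{ δ, ε }
  { α, γ, δ, ε }  = { δ, ε } ∪ { α, γ }
  { β, δ, ε, ζ }  = Ω∖{ α, γ }
  { α, γ, δ, ε, ζ }  = { δ, ε } ∪ { α, γ, ζ }
  |family| = 10
Iteration 2. New:
  { β }  = Ω∖{ α, γ, δ, ε, ζ }
  { β, ζ }  = Ω∖{ α, γ, δ, ε }
  { α, β, γ, δ, ε }  = { α, γ, δ, ε } ∪ { β, δ, ε }
  |family| = 13
Iteration 3 adds 2:
  { ζ }  = Ω∖{ α, β, γ, δ, ε }
  { α, β, γ }  = { α, γ } ∪ { β }
  |family| = 15
Iteration 4 (1 new):
  { δ, ε, ζ }  = Ω∖{ α, β, γ }
  |family| = 16
Iteration 5: no new sets; the family is a σ-algebra.

σ(𝒞) = { ∅, { β }, { ζ }, { α, γ }, { β, ζ }, { δ, ε }, { α, β, γ }, { α, γ, ζ }, { β, δ, ε }, { δ, ε, ζ }, { α, β, γ, ζ }, { α, γ, δ, ε }, { β, δ, ε, ζ }, { α, β, γ, δ, ε }, { α, γ, δ, ε, ζ }, Ω }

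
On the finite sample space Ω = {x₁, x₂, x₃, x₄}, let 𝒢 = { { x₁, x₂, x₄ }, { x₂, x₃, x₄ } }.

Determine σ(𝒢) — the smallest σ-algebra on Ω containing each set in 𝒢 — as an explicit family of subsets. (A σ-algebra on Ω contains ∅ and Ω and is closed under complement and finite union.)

Start: 𝒢 ∪ {∅, Ω} = { {  }, { x₁, x₂, x₄ }, { x₂, x₃, x₄ }, Ω }.
Pass 1 adds 2:
  { x₁ }  = { x₂, x₃, x₄ }ᶜ
  { x₃ }  = { x₁, x₂, x₄ }ᶜ
  |family| = 6
Pass 2: +1 →
  { x₁, x₃ }  = { x₃ } ∪ { x₁ }
  |family| = 7
Pass 3 adds 1:
  { x₂, x₄ }  = { x₁, x₃ }ᶜ
  |family| = 8
Pass 4: no new sets; the family is a σ-algebra.

|σ(𝒢)| = 8.  σ(𝒢) = { {  }, { x₁ }, { x₃ }, { x₁, x₃ }, { x₂, x₄ }, { x₁, x₂, x₄ }, { x₂, x₃, x₄ }, Ω }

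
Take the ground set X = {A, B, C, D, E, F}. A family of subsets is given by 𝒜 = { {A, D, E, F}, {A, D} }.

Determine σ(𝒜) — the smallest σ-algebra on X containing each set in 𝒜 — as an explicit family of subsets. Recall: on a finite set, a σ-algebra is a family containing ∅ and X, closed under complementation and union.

Begin from { {}, {A, D}, {A, D, E, F}, X } (that is, 𝒜 plus ∅ and X).
Round 1 (2 new):
  {B, C}  = X∖{A, D, E, F}
  {B, C, E, F}  = X∖{A, D}
Round 2 (1 new):
  {A, B, C, D}  = {B, C} ∪ {A, D}
Round 3 adds 1:
  {E, F}  = X∖{A, B, C, D}
Round 4: stable.

Therefore σ(𝒜) = { {}, {A, D}, {B, C}, {E, F}, {A, B, C, D}, {A, D, E, F}, {B, C, E, F}, X } (|σ(𝒜)| = 8).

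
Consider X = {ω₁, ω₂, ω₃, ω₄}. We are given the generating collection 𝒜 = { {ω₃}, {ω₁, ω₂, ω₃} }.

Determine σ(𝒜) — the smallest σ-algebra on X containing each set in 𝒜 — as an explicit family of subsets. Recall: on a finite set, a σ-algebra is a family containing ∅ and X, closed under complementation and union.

Seed the family with 𝒜 together with ∅ and X: { {}, {ω₃}, {ω₁, ω₂, ω₃}, X }.
Step 1: 2 new —
  {ω₄}  = complement {ω₁, ω₂, ω₃}
  {ω₁, ω₂, ω₄}  = complement {ω₃}
  — 6 sets.
Step 2. New:
  {ω₃, ω₄}  = {ω₃} ∪ {ω₄}
  — 7 sets.
Step 3. New:
  {ω₁, ω₂}  = complement {ω₃, ω₄}
  — 8 sets.
After Step 4 the family is unchanged; done.

Hence σ(𝒜) has 8 members: { {}, {ω₃}, {ω₄}, {ω₁, ω₂}, {ω₃, ω₄}, {ω₁, ω₂, ω₃}, {ω₁, ω₂, ω₄}, X }.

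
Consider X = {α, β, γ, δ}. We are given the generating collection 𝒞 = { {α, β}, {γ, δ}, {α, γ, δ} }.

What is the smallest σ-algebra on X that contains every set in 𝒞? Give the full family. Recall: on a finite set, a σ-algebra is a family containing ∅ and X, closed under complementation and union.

Start: 𝒞 ∪ {∅, X} = { {}, {α, β}, {γ, δ}, {α, γ, δ}, X }.
Pass 1: +1 →
  {β}  = X∖{α, γ, δ}
  (now 6)
Pass 2 adds 1:
  {β, γ, δ}  = {β} ∪ {γ, δ}
  (now 7)
Pass 3 (1 new):
  {α}  = X∖{β, γ, δ}
  (now 8)
Pass 4: stable.

Hence σ(𝒞) has 8 members: { {}, {α}, {β}, {α, β}, {γ, δ}, {α, γ, δ}, {β, γ, δ}, X }.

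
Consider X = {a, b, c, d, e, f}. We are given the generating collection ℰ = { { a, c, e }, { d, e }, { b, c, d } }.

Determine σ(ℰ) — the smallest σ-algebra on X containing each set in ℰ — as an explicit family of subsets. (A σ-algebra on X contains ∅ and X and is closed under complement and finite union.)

|σ(ℰ)| = 64.  σ(ℰ) = { ∅, { a }, { b }, { c }, { d }, { e }, { f }, { a, b }, { a, c }, { a, d }, { a, e }, { a, f }, { b, c }, { b, d }, { b, e }, { b, f }, { c, d }, { c, e }, { c, f }, { d, e }, { d, f }, { e, f }, { a, b, c }, { a, b, d }, { a, b, e }, { a, b, f }, { a, c, d }, { a, c, e }, { a, c, f }, { a, d, e }, { a, d, f }, { a, e, f }, { b, c, d }, { b, c, e }, { b, c, f }, { b, d, e }, { b, d, f }, { b, e, f }, { c, d, e }, { c, d, f }, { c, e, f }, { d, e, f }, { a, b, c, d }, { a, b, c, e }, { a, b, c, f }, { a, b, d, e }, { a, b, d, f }, { a, b, e, f }, { a, c, d, e }, { a, c, d, f }, { a, c, e, f }, { a, d, e, f }, { b, c, d, e }, { b, c, d, f }, { b, c, e, f }, { b, d, e, f }, { c, d, e, f }, { a, b, c, d, e }, { a, b, c, d, f }, { a, b, c, e, f }, { a, b, d, e, f }, { a, c, d, e, f }, { b, c, d, e, f }, X }

Working:
Begin from { ∅, { d, e }, { a, c, e }, { b, c, d }, X } (that is, ℰ plus ∅ and X).
Step 1. New:
  { a, e, f }  = X∖{ b, c, d }
  { b, d, f }  = X∖{ a, c, e }
  { a, b, c, f }  = X∖{ d, e }
  { a, c, d, e }  = { d, e } ∪ { a, c, e }
  { b, c, d, e }  = { d, e } ∪ { b, c, d }
  { a, b, c, d, e }  = { b, c, d } ∪ { a, c, e }
  |family| = 11
Step 2. New:
  { f }  = X∖{ a, b, c, d, e }
  { a, f }  = X∖{ b, c, d, e }
  { b, f }  = X∖{ a, c, d, e }
  { a, c, e, f }  = { a, c, e } ∪ { a, e, f }
  { a, d, e, f }  = { d, e } ∪ { a, e, f }
  { b, c, d, f }  = { b, d, f } ∪ { b, c, d }
  { b, d, e, f }  = { b, d, f } ∪ { d, e }
  { a, b, c, d, f }  = { b, d, f } ∪ { a, b, c, f }
  { a, b, c, e, f }  = { a, c, e } ∪ { a, b, c, f }
  { a, b, d, e, f }  = { b, d, f } ∪ { a, e, f }
  { a, c, d, e, f }  = { a, e, f } ∪ { a, c, d, e }
  { b, c, d, e, f }  = { b, d, f } ∪ { b, c, d, e }
  |family| = 23
Step 3: +13 →
  { a }  = X∖{ b, c, d, e, f }
  { b }  = X∖{ a, c, d, e, f }
  { c }  = X∖{ a, b, d, e, f }
  { d }  = X∖{ a, b, c, e, f }
  { e }  = X∖{ a, b, c, d, f }
  { a, c }  = X∖{ b, d, e, f }
  { a, e }  = X∖{ b, c, d, f }
  { b, c }  = X∖{ a, d, e, f }
  { b, d }  = X∖{ a, c, e, f }
  { a, b, f }  = { a, f } ∪ { b, f }
  { d, e, f }  = { d, e } ∪ { f }
  { a, b, d, f }  = { b, d, f } ∪ { a, f }
  { a, b, e, f }  = { a, e, f } ∪ { b, f }
  |family| = 36
Step 4 adds 24:
  { a, b }  = { a } ∪ { b }
  { a, d }  = { a } ∪ { d }
  { b, e }  = { b } ∪ { e }
  { c, d }  = X∖{ a, b, e, f }
  { c, e }  = X∖{ a, b, d, f }
  { c, f }  = { f } ∪ { c }
  { d, f }  = { f } ∪ { d }
  { e, f }  = { f } ∪ { e }
  { a, b, c }  = X∖{ d, e, f }
  { a, b, d }  = { a } ∪ { b, d }
  { a, b, e }  = { b } ∪ { a, e }
  { a, c, d }  = { a, c } ∪ { d }
  { a, c, f }  = { a, f } ∪ { c }
  { a, d, e }  = { a } ∪ { d, e }
  { a, d, f }  = { a, f } ∪ { d }
  { b, c, e }  = { e } ∪ { b, c }
  { b, c, f }  = { b, f } ∪ { c }
  { b, d, e }  = { b } ∪ { d, e }
  { b, e, f }  = { b, f } ∪ { e }
  { c, d, e }  = X∖{ a, b, f }
  { a, b, c, d }  = { a } ∪ { b, c, d }
  { a, b, c, e }  = { a, c, e } ∪ { b }
  { a, b, d, e }  = { a, e } ∪ { b, d }
  { c, d, e, f }  = { c } ∪ { d, e, f }
  |family| = 60
Step 5. New:
  { c, d, f }  = X∖{ a, b, e }
  { c, e, f }  = X∖{ a, b, d }
  { a, c, d, f }  = X∖{ b, e }
  { b, c, e, f }  = X∖{ a, d }
  |family| = 64
Step 6 adds nothing — fixpoint reached.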